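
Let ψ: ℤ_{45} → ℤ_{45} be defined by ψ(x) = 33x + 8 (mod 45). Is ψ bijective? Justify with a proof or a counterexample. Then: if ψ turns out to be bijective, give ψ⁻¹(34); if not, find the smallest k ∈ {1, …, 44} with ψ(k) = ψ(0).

We have gcd(33, 45) = 3 > 1. Taking a = 0 and b = 15: ψ(0) = 8 and ψ(15) = 33·15 + 8 = 503 ≡ 8 (mod 45).
So ψ(0) = ψ(15) while 0 ≠ 15, therefore ψ is not injective, hence not bijective.
Since ψ is not bijective, we find the least positive k with ψ(k) = ψ(0): this means 33k ≡ 0 (mod 45), i.e. 45 ∣ 33k. Since gcd(33, 45) = 3, dividing through by 3 this holds exactly when 15 ∣ 11k, and as gcd(11, 15) = 1, exactly when 15 ∣ k.
The smallest positive such k is 15.

15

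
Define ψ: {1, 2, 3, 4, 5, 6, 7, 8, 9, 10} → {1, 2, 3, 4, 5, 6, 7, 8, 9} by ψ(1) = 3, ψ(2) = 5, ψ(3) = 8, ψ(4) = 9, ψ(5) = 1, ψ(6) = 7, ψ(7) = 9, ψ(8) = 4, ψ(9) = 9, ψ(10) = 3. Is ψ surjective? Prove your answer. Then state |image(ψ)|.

7

No element maps to 2, so ψ is not surjective.
The image of ψ is {1, 3, 4, 5, 7, 8, 9}, which has 7 elements.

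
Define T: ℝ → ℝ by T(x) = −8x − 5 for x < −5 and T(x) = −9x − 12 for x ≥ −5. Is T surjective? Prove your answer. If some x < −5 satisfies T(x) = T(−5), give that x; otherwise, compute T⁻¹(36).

-41/8

Both pieces are strictly decreasing (slopes −8 and −9), so each is injective on its own interval.
The left piece maps (−∞, −5) onto (35, ∞); the right piece maps [−5, ∞) onto (−∞, 33].
The union (35, ∞) ∪ (−∞, 33] omits the interval between 35 and 33; in particular 35 has no preimage. So T is not surjective.
Because the two images are disjoint, no x < −5 has T(x) = T(−5), so we compute T⁻¹(36): 36 lies in (35, ∞), so solve −8x − 5 = 36: x = (36 + 5)/(−8) = −41/8.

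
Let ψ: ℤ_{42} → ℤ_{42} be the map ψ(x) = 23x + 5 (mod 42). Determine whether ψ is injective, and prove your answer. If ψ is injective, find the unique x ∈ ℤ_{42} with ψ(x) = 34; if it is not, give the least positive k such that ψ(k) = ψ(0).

25

Suppose ψ(x_1) = ψ(x_2) in ℤ_{42}. Then 23x_1 + 5 ≡ 23x_2 + 5 (mod 42), hence 23(x_1 − x_2) ≡ 0 (mod 42).
Since gcd(23, 42) = 1, 23 is invertible modulo 42, so x_1 − x_2 ≡ 0 (mod 42), i.e. x_1 = x_2.
Therefore ψ is injective.
We now compute 23⁻¹ mod 42 explicitly. Euclid's algorithm: 42 = 1·23 + 19, 23 = 1·19 + 4, 19 = 4·4 + 3, 4 = 1·3 + 1; back-substituting gives 1 = 11·23 − 6·42, so 23⁻¹ ≡ 11 (mod 42).
Since ψ is injective, we find ψ⁻¹(34): we need 23x ≡ 34 − 5 ≡ 29 (mod 42). Using 23⁻¹ = 11: x ≡ 11·29 = 319 = 7·42 + 25, so x = 25.
Check: ψ(25) = 23·25 + 5 = 580 = 13·42 + 34 ≡ 34 (mod 42).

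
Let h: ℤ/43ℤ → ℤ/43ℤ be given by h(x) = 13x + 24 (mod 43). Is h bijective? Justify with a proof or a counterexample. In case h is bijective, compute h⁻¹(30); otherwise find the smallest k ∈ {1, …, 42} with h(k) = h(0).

If h(a) = h(b), then 13a ≡ 13b (mod 43). Because gcd(13, 43) = 1, we may cancel 13 to get a ≡ b (mod 43).
We now compute 13⁻¹ mod 43 explicitly. Euclid's algorithm: 43 = 3·13 + 4, 13 = 3·4 + 1; back-substituting gives 1 = 10·13 − 3·43, so 13⁻¹ ≡ 10 (mod 43).
Then y ↦ 10(y − 24) is a two-sided inverse to h, so every y ∈ ℤ/43ℤ has a preimage.
So h is bijective.
Since h is bijective, we compute h⁻¹(30): solve 13x + 24 ≡ 30 (mod 43), i.e. 13x ≡ 6 (mod 43).
Multiplying by 13⁻¹ = 10 gives x ≡ 10·6 = 60 = 1·43 + 17 ≡ 17 (mod 43).
Check: h(17) = 13·17 + 24 = 245 = 5·43 + 30 ≡ 30 (mod 43).

17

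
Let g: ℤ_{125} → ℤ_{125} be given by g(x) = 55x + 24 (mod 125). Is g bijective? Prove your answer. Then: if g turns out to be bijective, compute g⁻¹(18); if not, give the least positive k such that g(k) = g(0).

25

We have gcd(55, 125) = 5 > 1. Taking x_1 = 0 and x_2 = 25: g(0) = 24 and g(25) = 55·25 + 24 = 1399 ≡ 24 (mod 125).
So g(0) = g(25) while 0 ≠ 25, thus g is not injective, hence not bijective.
Since g is not bijective, we find the least positive k with g(k) = g(0): this means 55k ≡ 0 (mod 125), i.e. 125 ∣ 55k. Since gcd(55, 125) = 5, dividing through by 5 this holds exactly when 25 ∣ 11k, and as gcd(11, 25) = 1, exactly when 25 ∣ k.
The smallest positive such k is 25.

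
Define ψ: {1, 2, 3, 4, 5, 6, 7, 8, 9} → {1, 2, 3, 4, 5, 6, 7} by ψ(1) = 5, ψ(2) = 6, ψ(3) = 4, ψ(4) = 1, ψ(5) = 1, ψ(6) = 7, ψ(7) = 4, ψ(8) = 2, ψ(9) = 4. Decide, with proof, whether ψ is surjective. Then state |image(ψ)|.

6

No element maps to 3, so ψ is not surjective.
The image of ψ is {1, 2, 4, 5, 6, 7}, which has 6 elements.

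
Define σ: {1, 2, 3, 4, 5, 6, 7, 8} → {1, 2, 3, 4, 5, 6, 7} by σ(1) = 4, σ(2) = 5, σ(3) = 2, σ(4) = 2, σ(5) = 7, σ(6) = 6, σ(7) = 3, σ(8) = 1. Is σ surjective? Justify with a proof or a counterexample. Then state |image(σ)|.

Every element of the codomain has a preimage: 1 = σ(8), 2 = σ(3), 3 = σ(7), 4 = σ(1), 5 = σ(2), 6 = σ(6), 7 = σ(5).
So σ is surjective.
The image of σ is {1, 2, 3, 4, 5, 6, 7}, which has 7 elements.

7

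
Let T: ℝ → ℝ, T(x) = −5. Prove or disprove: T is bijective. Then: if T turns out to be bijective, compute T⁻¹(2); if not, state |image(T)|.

1

T(0) = −5 = T(1) with 0 ≠ 1, so T is not injective, hence not bijective.
Since T is not bijective, we state |image(T)|: the image of T is {−5}, which has 1 element.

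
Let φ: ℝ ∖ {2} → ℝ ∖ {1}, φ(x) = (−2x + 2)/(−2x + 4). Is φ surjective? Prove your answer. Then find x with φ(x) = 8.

For any y ≠ 1, solving y(−2x + 4) = −2x + 2 for x gives a well-defined x ≠ 2. So φ is surjective.
Solving φ(x) = 8: cross-multiplying gives −2x + 2 = 8(−2x + 4), which rearranges to 14x = 30, so x = 15/7.

15/7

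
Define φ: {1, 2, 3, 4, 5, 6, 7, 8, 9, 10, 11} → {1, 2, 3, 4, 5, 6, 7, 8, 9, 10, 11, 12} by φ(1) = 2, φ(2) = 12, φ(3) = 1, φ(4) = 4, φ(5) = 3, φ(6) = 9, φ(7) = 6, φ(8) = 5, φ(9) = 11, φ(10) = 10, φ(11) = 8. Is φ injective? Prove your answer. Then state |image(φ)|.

The values φ(1), …, φ(11) are 2, 12, 1, 4, 3, 9, 6, 5, 11, 10, 8 — all distinct.
So φ(a) = φ(b) only when a = b, and φ is injective.
The image of φ is {1, 2, 3, 4, 5, 6, 8, 9, 10, 11, 12}, which has 11 elements.

11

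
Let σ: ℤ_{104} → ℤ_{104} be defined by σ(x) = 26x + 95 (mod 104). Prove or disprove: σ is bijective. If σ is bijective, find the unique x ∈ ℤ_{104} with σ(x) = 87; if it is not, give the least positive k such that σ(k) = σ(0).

4

Recall that σ is injective when σ(s) = σ(t) forces s = t.
We have gcd(26, 104) = 26 > 1. Taking s = 0 and t = 4: σ(0) = 95 and σ(4) = 26·4 + 95 = 199 ≡ 95 (mod 104).
So σ(0) = σ(4) while 0 ≠ 4, so σ is not injective, hence not bijective.
Since σ is not bijective, we find the least positive k with σ(k) = σ(0): this means 26k ≡ 0 (mod 104), i.e. 104 ∣ 26k. Since gcd(26, 104) = 26, dividing through by 26 this holds exactly when 4 ∣ k.
The smallest positive such k is 4.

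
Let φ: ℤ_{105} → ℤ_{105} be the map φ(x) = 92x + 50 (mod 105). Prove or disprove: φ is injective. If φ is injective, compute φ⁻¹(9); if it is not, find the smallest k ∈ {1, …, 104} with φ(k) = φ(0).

Recall that φ is injective if φ(x_1) = φ(x_2) implies x_1 = x_2.
Suppose φ(x_1) = φ(x_2) in ℤ_{105}. Then 92x_1 + 50 ≡ 92x_2 + 50 (mod 105), therefore 92(x_1 − x_2) ≡ 0 (mod 105).
Since gcd(92, 105) = 1, 92 is invertible modulo 105, hence x_1 − x_2 ≡ 0 (mod 105), i.e. x_1 = x_2.
Thus φ is injective.
We now compute 92⁻¹ mod 105 explicitly. Euclid's algorithm: 105 = 1·92 + 13, 92 = 7·13 + 1; back-substituting gives 1 = 8·92 − 7·105, so 92⁻¹ ≡ 8 (mod 105).
Since φ is injective, we find φ⁻¹(9): we need 92x ≡ 9 − 50 ≡ 64 (mod 105). Using 92⁻¹ = 8: x ≡ 8·64 = 512 = 4·105 + 92, so x = 92.
Check: φ(92) = 92·92 + 50 = 8514 = 81·105 + 9 ≡ 9 (mod 105).

92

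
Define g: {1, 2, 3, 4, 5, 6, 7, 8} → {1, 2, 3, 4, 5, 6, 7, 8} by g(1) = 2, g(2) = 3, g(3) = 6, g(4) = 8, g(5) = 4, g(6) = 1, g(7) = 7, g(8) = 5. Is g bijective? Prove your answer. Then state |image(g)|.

The values 2, 3, 6, 8, 4, 1, 7, 5 are a permutation of {1, 2, 3, 4, 5, 6, 7, 8}: each element appears exactly once.
So g is injective and surjective, hence bijective.
The image of g is {1, 2, 3, 4, 5, 6, 7, 8}, which has 8 elements.

8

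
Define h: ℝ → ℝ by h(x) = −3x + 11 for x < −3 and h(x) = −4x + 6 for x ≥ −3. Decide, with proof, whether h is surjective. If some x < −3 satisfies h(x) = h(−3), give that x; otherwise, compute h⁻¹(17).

Both pieces are strictly decreasing (slopes −3 and −4), so each is injective on its own interval.
The left piece maps (−∞, −3) onto (20, ∞); the right piece maps [−3, ∞) onto (−∞, 18].
The union (20, ∞) ∪ (−∞, 18] omits the interval between 20 and 18; in particular 20 has no preimage. So h is not surjective.
Because the two images are disjoint, no x < −3 has h(x) = h(−3), so we compute h⁻¹(17): 17 lies in (−∞, 18], so solve −4x + 6 = 17: x = (17 − 6)/(−4) = −11/4.

-11/4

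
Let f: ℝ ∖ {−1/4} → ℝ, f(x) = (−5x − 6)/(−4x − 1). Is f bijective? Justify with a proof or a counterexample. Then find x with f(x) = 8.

-2/27

If f(x) = 5/4, cross-multiplying gives −4(−5x − 6) = −5(−4x − 1), which simplifies to 24 = 5 — false.  So 5/4 has no preimage and f is not surjective.
So f is not bijective.
Solving f(x) = 8: cross-multiplying gives −5x − 6 = 8(−4x − 1), which rearranges to 27x = −2, so x = −2/27.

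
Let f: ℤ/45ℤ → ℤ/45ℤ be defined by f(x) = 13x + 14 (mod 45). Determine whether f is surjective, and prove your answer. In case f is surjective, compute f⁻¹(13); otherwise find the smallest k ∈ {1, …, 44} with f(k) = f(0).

Since gcd(13, 45) = 1, 13 is invertible modulo 45. Euclid's algorithm: 45 = 3·13 + 6, 13 = 2·6 + 1; back-substituting gives 1 = 7·13 − 2·45, so 13⁻¹ ≡ 7 (mod 45).
For any y ∈ ℤ/45ℤ, x = 7(y − 14) mod 45 satisfies f(x) = 13·7(y − 14) + 14 ≡ y (since 13·7 ≡ 1 mod 45). So every y has a preimage.
Hence f is surjective.
Since f is surjective, we find f⁻¹(13): we need 13x ≡ 13 − 14 ≡ 44 (mod 45). Using 13⁻¹ = 7: x ≡ 7·44 = 308 = 6·45 + 38, so x = 38.
Check: f(38) = 13·38 + 14 = 508 = 11·45 + 13 ≡ 13 (mod 45).

38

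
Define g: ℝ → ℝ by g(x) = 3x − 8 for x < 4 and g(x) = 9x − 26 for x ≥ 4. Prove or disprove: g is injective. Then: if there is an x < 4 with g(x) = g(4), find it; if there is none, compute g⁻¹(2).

10/3

Both pieces are strictly increasing (slopes 3 and 9), so each is injective on its own interval.
The left piece maps (−∞, 4) onto (−∞, 4); the right piece maps [4, ∞) onto [10, ∞).
These images are disjoint, so no value is attained by both pieces. So g is injective.
Because the two images are disjoint, no x < 4 has g(x) = g(4), so we compute g⁻¹(2): 2 lies in (−∞, 4), so solve 3x − 8 = 2: x = (2 + 8)/3 = 10/3.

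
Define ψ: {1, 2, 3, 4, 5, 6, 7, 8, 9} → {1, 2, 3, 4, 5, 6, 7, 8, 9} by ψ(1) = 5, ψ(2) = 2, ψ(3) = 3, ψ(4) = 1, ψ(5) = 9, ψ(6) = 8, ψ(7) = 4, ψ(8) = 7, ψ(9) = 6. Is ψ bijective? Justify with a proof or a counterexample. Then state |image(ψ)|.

The values 5, 2, 3, 1, 9, 8, 4, 7, 6 are a permutation of {1, 2, 3, 4, 5, 6, 7, 8, 9}: each element appears exactly once.
So ψ is injective and surjective, hence bijective.
The image of ψ is {1, 2, 3, 4, 5, 6, 7, 8, 9}, which has 9 elements.

9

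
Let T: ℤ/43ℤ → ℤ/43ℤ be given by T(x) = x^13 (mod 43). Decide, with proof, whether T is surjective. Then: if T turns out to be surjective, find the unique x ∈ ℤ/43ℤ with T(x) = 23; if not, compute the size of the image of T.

24

Since 43 is prime, the nonzero elements of ℤ/43ℤ form a cyclic group of order 42.
As gcd(13, 42) = 1, raising to the 13th power is a bijection on this group: if x_1^13 ≡ x_2^13 then (x_1x_2^{−1})^13 = 1, and the only element of order dividing gcd(13, 42) = 1 is 1, so x_1 = x_2.
With T(0) = 0 this makes T injective on all of ℤ/43ℤ, hence bijective (finite equal-size domain and codomain). In particular T is surjective.
Since T is surjective, we find the preimage of 23. The inverse of x ↦ x^13 on (ℤ/43ℤ)^× is x ↦ x^13, because 13·13 = 169 = 4·42 + 1 ≡ 1 (mod 42) and x^{42} = 1 for x ≠ 0 (Fermat). So T⁻¹(23) = 23^13 mod 43.
Repeated squaring mod 43: 23^1 ≡ 23, 23^2 ≡ 23² = 529 ≡ 13, 23^4 ≡ 13² = 169 ≡ 40, 23^8 ≡ 40² = 1600 ≡ 9. Since 13 = 8 + 4 + 1, 23^13 ≡ 9·40·23: 9·40 = 360 ≡ 16, then 16·23 = 368 ≡ 24. So 23^13 ≡ 24 (mod 43).
Hence T⁻¹(23) = 24.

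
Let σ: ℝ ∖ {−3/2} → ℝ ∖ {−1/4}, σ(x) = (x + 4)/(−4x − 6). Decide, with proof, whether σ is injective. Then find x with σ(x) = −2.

Suppose σ(a) = σ(b). Cross-multiplying: (a + 4)(−4b − 6) = (b + 4)(−4a − 6).
Expanding both sides and cancelling the symmetric terms leaves 10·(a − b) = 0. Since 10 ≠ 0, a = b. Thus σ is injective.
Solving σ(x) = −2: cross-multiplying gives x + 4 = −2(−4x − 6), which rearranges to −7x = 8, so x = −8/7.

-8/7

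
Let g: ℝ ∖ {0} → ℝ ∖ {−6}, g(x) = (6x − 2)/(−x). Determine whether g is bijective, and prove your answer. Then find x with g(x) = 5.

Suppose g(s) = g(t). Cross-multiplying: (6s − 2)(−t) = (6t − 2)(−s).
Expanding both sides and cancelling the symmetric terms leaves −2·(s − t) = 0. Since −2 ≠ 0, s = t. Hence g is injective.
For any y ≠ −6, solving y(−x) = 6x − 2 for x gives a well-defined x ≠ 0. So g is surjective.
So g is bijective.
Solving g(x) = 5: cross-multiplying gives 6x − 2 = 5(−x), which rearranges to 11x = 2, so x = 2/11.

2/11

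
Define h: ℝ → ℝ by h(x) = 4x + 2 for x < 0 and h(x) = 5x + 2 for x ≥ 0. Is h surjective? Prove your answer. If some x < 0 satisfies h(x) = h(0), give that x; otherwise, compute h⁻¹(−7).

-9/4

Both pieces are strictly increasing (slopes 4 and 5), so each is injective on its own interval.
The left piece maps (−∞, 0) onto (−∞, 2); the right piece maps [0, ∞) onto [2, ∞).
These images together cover ℝ, so h is surjective.
Because the two images are disjoint, no x < 0 has h(x) = h(0), so we compute h⁻¹(−7): −7 lies in (−∞, 2), so solve 4x + 2 = −7: x = (−7 − 2)/4 = −9/4.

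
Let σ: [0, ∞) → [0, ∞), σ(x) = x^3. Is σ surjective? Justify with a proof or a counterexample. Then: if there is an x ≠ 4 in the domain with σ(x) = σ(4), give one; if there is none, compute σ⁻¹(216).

For any y ∈ [0, ∞), x = y^{1/3} ∈ [0, ∞) gives σ(x) = y, so σ is surjective.
Since x ↦ x^3 is strictly increasing on [0, ∞), it is injective there, so no x ≠ 4 in the domain has σ(x) = σ(4). We therefore compute σ⁻¹(216) = 216^{1/3} = 6 (indeed 6^3 = 216).

6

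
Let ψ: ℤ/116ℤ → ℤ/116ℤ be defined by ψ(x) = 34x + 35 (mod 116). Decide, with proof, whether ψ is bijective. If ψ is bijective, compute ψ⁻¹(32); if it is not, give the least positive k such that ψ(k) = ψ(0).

We have gcd(34, 116) = 2 > 1. Taking u = 0 and v = 58: ψ(0) = 35 and ψ(58) = 34·58 + 35 = 2007 ≡ 35 (mod 116).
So ψ(0) = ψ(58) while 0 ≠ 58, hence ψ is not injective, hence not bijective.
Since ψ is not bijective, we find the least positive k with ψ(k) = ψ(0): this means 34k ≡ 0 (mod 116), i.e. 116 ∣ 34k. Since gcd(34, 116) = 2, dividing through by 2 this holds exactly when 58 ∣ 17k, and as gcd(17, 58) = 1, exactly when 58 ∣ k.
The smallest positive such k is 58.

58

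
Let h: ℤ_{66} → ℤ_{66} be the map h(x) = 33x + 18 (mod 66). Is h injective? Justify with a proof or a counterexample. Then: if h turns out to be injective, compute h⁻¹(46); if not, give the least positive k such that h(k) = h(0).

2

We have gcd(33, 66) = 33 > 1. Taking s = 0 and t = 2: h(0) = 18 and h(2) = 33·2 + 18 = 84 ≡ 18 (mod 66).
So h(0) = h(2) while 0 ≠ 2, thus h is not injective.
Since h is not injective, we find the least positive k with h(k) = h(0): this means 33k ≡ 0 (mod 66), i.e. 66 ∣ 33k. Since gcd(33, 66) = 33, dividing through by 33 this holds exactly when 2 ∣ k.
The smallest positive such k is 2.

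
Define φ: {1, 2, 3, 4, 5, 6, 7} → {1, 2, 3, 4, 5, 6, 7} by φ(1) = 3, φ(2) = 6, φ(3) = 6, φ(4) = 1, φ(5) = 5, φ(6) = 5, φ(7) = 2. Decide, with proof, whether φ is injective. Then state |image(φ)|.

φ(2) = 6 = φ(3) with 2 ≠ 3, so φ is not injective.
The image of φ is {1, 2, 3, 5, 6}, which has 5 elements.

5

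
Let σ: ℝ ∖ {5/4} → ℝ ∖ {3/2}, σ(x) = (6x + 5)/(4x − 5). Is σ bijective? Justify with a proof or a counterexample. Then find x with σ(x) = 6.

Suppose σ(s) = σ(t). Cross-multiplying: (6s + 5)(4t − 5) = (6t + 5)(4s − 5).
Expanding both sides and cancelling the symmetric terms leaves −50·(s − t) = 0. Since −50 ≠ 0, s = t. Thus σ is injective.
For any y ≠ 3/2, solving y(4x − 5) = 6x + 5 for x gives a well-defined x ≠ 5/4. So σ is surjective.
Hence σ is bijective.
Solving σ(x) = 6: cross-multiplying gives 6x + 5 = 6(4x − 5), which rearranges to −18x = −35, so x = 35/18.

35/18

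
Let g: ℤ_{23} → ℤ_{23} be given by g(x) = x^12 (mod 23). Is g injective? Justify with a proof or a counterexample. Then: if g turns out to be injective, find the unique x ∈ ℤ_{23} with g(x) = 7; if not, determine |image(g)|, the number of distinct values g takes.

12

g(11): Repeated squaring mod 23: 11^1 ≡ 11, 11^2 ≡ 11² = 121 ≡ 6, 11^4 ≡ 6² = 36 ≡ 13, 11^8 ≡ 13² = 169 ≡ 8. Since 12 = 8 + 4, 11^12 ≡ 8·13: 8·13 = 104 ≡ 12. So 11^12 ≡ 12 (mod 23).
g(12): Repeated squaring mod 23: 12^1 ≡ 12, 12^2 ≡ 12² = 144 ≡ 6, 12^4 ≡ 6² = 36 ≡ 13, 12^8 ≡ 13² = 169 ≡ 8. Since 12 = 8 + 4, 12^12 ≡ 8·13: 8·13 = 104 ≡ 12. So 12^12 ≡ 12 (mod 23).
So g(11) = g(12) = 12 while 11 ≠ 12, so g is not injective.
Since g is not injective, we determine |image(g)|. Computing x^12 mod 23 for each x (by repeated squaring, reducing mod 23 at every step), the values g(0), g(1), …, g(22) are: 0, 1, 2, 3, 4, 18, 6, 16, 8, 9, 13, 12, 12, 13, 9, 8, 16, 6, 18, 4, 3, 2, 1.
The distinct values are {0, 1, 2, 3, 4, 6, 8, 9, 12, 13, 16, 18}; there are 12 of them.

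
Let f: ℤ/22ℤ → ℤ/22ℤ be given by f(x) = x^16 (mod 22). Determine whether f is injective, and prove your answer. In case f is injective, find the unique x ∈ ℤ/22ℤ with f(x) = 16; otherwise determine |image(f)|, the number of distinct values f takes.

f(10): Repeated squaring mod 22: 10^1 ≡ 10, 10^2 ≡ 10² = 100 ≡ 12, 10^4 ≡ 12² = 144 ≡ 12, 10^8 ≡ 12² = 144 ≡ 12, 10^16 ≡ 12² = 144 ≡ 12. So 10^16 ≡ 12 (mod 22).
f(12): Repeated squaring mod 22: 12^1 ≡ 12, 12^2 ≡ 12² = 144 ≡ 12, 12^4 ≡ 12² = 144 ≡ 12, 12^8 ≡ 12² = 144 ≡ 12, 12^16 ≡ 12² = 144 ≡ 12. So 12^16 ≡ 12 (mod 22).
So f(10) = f(12) = 12 while 10 ≠ 12, hence f is not injective.
Since f is not injective, we determine |image(f)|. Computing x^16 mod 22 for each x (by repeated squaring, reducing mod 22 at every step), the values f(0), f(1), …, f(21) are: 0, 1, 20, 3, 4, 5, 16, 15, 14, 9, 12, 11, 12, 9, 14, 15, 16, 5, 4, 3, 20, 1.
The distinct values are {0, 1, 3, 4, 5, 9, 11, 12, 14, 15, 16, 20}; there are 12 of them.

12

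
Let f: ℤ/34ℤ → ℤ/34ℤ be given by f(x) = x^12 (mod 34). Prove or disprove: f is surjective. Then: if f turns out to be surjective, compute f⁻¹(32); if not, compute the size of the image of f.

f(3): Repeated squaring mod 34: 3^1 ≡ 3, 3^2 ≡ 3² = 9, 3^4 ≡ 9² = 81 ≡ 13, 3^8 ≡ 13² = 169 ≡ 33. Since 12 = 8 + 4, 3^12 ≡ 33·13: 33·13 = 429 ≡ 21. So 3^12 ≡ 21 (mod 34).
f(5): Repeated squaring mod 34: 5^1 ≡ 5, 5^2 ≡ 5² = 25, 5^4 ≡ 25² = 625 ≡ 13, 5^8 ≡ 13² = 169 ≡ 33. Since 12 = 8 + 4, 5^12 ≡ 33·13: 33·13 = 429 ≡ 21. So 5^12 ≡ 21 (mod 34).
So f(3) = f(5) = 21 while 3 ≠ 5, so f is not injective.
A non-injective map from the 34-element set ℤ/34ℤ to itself takes at most 33 distinct values, so it cannot be surjective. Thus f is not surjective.
Since f is not surjective, we determine |image(f)|. Computing x^12 mod 34 for each x (by repeated squaring, reducing mod 34 at every step), the values f(0), f(1), …, f(33) are: 0, 1, 16, 21, 18, 21, 30, 13, 16, 33, 30, 13, 4, 1, 4, 33, 18, 17, 18, 33, 4, 1, 4, 13, 30, 33, 16, 13, 30, 21, 18, 21, 16, 1.
The distinct values are {0, 1, 4, 13, 16, 17, 18, 21, 30, 33}; there are 10 of them.

10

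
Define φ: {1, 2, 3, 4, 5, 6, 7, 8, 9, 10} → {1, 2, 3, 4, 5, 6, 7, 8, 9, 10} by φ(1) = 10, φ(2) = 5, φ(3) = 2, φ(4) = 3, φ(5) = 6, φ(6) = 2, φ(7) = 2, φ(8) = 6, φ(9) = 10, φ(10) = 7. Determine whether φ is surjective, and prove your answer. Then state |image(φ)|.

6

No element maps to 1, so φ is not surjective.
The image of φ is {2, 3, 5, 6, 7, 10}, which has 6 elements.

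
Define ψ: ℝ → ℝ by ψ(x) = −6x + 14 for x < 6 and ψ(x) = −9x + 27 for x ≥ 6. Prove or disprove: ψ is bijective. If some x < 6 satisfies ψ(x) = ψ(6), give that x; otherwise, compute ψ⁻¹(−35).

Both pieces are strictly decreasing (slopes −6 and −9), so each is injective on its own interval.
The left piece maps (−∞, 6) onto (−22, ∞); the right piece maps [6, ∞) onto (−∞, −27].
The images leave a gap (−22 has no preimage), so ψ is not surjective, hence not bijective.
Because the two images are disjoint, no x < 6 has ψ(x) = ψ(6), so we compute ψ⁻¹(−35): −35 lies in (−∞, −27], so solve −9x + 27 = −35: x = (−35 − 27)/(−9) = 62/9.

62/9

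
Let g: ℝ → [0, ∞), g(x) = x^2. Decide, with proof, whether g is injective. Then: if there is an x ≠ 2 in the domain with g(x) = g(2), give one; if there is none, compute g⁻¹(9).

-2

g(2) = 4 = (−2)^2 = g(−2) (since 2 is even), with 2 ≠ −2. So g is not injective.
For the follow-up, such an x exists: taking x = −2 ∈ ℝ gives g(−2) = 4 = g(2) with −2 ≠ 2.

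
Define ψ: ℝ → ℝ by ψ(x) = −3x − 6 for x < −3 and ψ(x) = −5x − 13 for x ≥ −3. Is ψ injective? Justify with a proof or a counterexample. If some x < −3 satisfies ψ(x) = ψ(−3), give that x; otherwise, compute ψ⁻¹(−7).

Both pieces are strictly decreasing (slopes −3 and −5), so each is injective on its own interval.
The left piece maps (−∞, −3) onto (3, ∞); the right piece maps [−3, ∞) onto (−∞, 2].
These images are disjoint, so no value is attained by both pieces. So ψ is injective.
Because the two images are disjoint, no x < −3 has ψ(x) = ψ(−3), so we compute ψ⁻¹(−7): −7 lies in (−∞, 2], so solve −5x − 13 = −7: x = (−7 + 13)/(−5) = −6/5.

-6/5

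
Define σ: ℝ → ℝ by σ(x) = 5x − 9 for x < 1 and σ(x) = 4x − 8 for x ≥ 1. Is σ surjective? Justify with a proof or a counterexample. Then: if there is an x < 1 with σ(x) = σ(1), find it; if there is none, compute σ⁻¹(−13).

-4/5

Both pieces are strictly increasing (slopes 5 and 4), so each is injective on its own interval.
The left piece maps (−∞, 1) onto (−∞, −4); the right piece maps [1, ∞) onto [−4, ∞).
These images together cover ℝ, so σ is surjective.
Because the two images are disjoint, no x < 1 has σ(x) = σ(1), so we compute σ⁻¹(−13): −13 lies in (−∞, −4), so solve 5x − 9 = −13: x = (−13 + 9)/5 = −4/5.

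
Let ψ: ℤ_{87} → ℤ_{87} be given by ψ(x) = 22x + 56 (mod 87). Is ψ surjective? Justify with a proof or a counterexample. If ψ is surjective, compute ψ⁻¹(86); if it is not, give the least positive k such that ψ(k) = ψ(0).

33

By definition, ψ is surjective if every y in the codomain equals ψ(x) for some x in the domain.
Since gcd(22, 87) = 1, 22 is invertible modulo 87. Euclid's algorithm: 87 = 3·22 + 21, 22 = 1·21 + 1; back-substituting gives 1 = 4·22 − 1·87, so 22⁻¹ ≡ 4 (mod 87).
For any y ∈ ℤ_{87}, x = 4(y − 56) mod 87 satisfies ψ(x) = 22·4(y − 56) + 56 ≡ y (since 22·4 ≡ 1 mod 87). So every y has a preimage.
So ψ is surjective.
Since ψ is surjective, we compute ψ⁻¹(86): solve 22x + 56 ≡ 86 (mod 87), i.e. 22x ≡ 30 (mod 87).
Multiplying by 22⁻¹ = 4 gives x ≡ 4·30 = 120 = 1·87 + 33 ≡ 33 (mod 87).
Check: ψ(33) = 22·33 + 56 = 782 = 8·87 + 86 ≡ 86 (mod 87).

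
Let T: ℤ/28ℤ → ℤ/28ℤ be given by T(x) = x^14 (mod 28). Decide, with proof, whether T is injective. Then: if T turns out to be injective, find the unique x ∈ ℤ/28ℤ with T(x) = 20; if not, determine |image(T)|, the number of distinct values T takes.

T(6): Repeated squaring mod 28: 6^1 ≡ 6, 6^2 ≡ 6² = 36 ≡ 8, 6^4 ≡ 8² = 64 ≡ 8, 6^8 ≡ 8² = 64 ≡ 8. Since 14 = 8 + 4 + 2, 6^14 ≡ 8·8·8: 8·8 = 64 ≡ 8, then 8·8 = 64 ≡ 8. So 6^14 ≡ 8 (mod 28).
T(8): Repeated squaring mod 28: 8^1 ≡ 8, 8^2 ≡ 8² = 64 ≡ 8, 8^4 ≡ 8² = 64 ≡ 8, 8^8 ≡ 8² = 64 ≡ 8. Since 14 = 8 + 4 + 2, 8^14 ≡ 8·8·8: 8·8 = 64 ≡ 8, then 8·8 = 64 ≡ 8. So 8^14 ≡ 8 (mod 28).
So T(6) = T(8) = 8 while 6 ≠ 8, thus T is not injective.
Since T is not injective, we determine |image(T)|. Computing x^14 mod 28 for each x (by repeated squaring, reducing mod 28 at every step), the values T(0), T(1), …, T(27) are: 0, 1, 4, 9, 16, 25, 8, 21, 8, 25, 16, 9, 4, 1, 0, 1, 4, 9, 16, 25, 8, 21, 8, 25, 16, 9, 4, 1.
The distinct values are {0, 1, 4, 8, 9, 16, 21, 25}; there are 8 of them.

8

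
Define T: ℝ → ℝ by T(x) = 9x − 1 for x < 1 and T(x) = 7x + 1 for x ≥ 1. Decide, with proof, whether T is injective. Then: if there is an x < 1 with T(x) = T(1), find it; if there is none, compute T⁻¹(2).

Both pieces are strictly increasing (slopes 9 and 7), so each is injective on its own interval.
The left piece maps (−∞, 1) onto (−∞, 8); the right piece maps [1, ∞) onto [8, ∞).
These images are disjoint, so no value is attained by both pieces. Thus T is injective.
Because the two images are disjoint, no x < 1 has T(x) = T(1), so we compute T⁻¹(2): 2 lies in (−∞, 8), so solve 9x − 1 = 2: x = (2 + 1)/9 = 1/3.

1/3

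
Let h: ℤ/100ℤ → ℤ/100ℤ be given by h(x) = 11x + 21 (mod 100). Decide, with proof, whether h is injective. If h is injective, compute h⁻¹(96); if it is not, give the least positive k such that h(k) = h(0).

Recall: h is injective when h(a) = h(b) forces a = b.
If h(a) = h(b), then 11a ≡ 11b (mod 100). Because gcd(11, 100) = 1, we may cancel 11 to get a ≡ b (mod 100).
Thus h is injective.
We now compute 11⁻¹ mod 100 explicitly. Euclid's algorithm: 100 = 9·11 + 1; back-substituting gives 1 = 91·11 − 10·100, so 11⁻¹ ≡ 91 (mod 100).
Since h is injective, we compute h⁻¹(96): solve 11x + 21 ≡ 96 (mod 100), i.e. 11x ≡ 75 (mod 100).
Multiplying by 11⁻¹ = 91 gives x ≡ 91·75 = 6825 = 68·100 + 25 ≡ 25 (mod 100).
Check: h(25) = 11·25 + 21 = 296 = 2·100 + 96 ≡ 96 (mod 100).

25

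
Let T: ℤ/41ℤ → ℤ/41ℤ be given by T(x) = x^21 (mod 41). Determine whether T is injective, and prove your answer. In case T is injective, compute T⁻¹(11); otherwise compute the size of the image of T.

30

Since 41 is prime, the nonzero elements of ℤ/41ℤ form a cyclic group of order 40.
As gcd(21, 40) = 1, raising to the 21st power is a bijection on this group: if s^21 ≡ t^21 then (st^{−1})^21 = 1, and the only element of order dividing gcd(21, 40) = 1 is 1, so s = t.
With T(0) = 0 this makes T injective on all of ℤ/41ℤ, hence bijective (finite equal-size domain and codomain). In particular T is injective.
Since T is injective, we find the preimage of 11. The inverse of x ↦ x^21 on (ℤ/41ℤ)^× is x ↦ x^21, because 21·21 = 441 = 11·40 + 1 ≡ 1 (mod 40) and x^{40} = 1 for x ≠ 0 (Fermat). So T⁻¹(11) = 11^21 mod 41.
Repeated squaring mod 41: 11^1 ≡ 11, 11^2 ≡ 11² = 121 ≡ 39, 11^4 ≡ 39² = 1521 ≡ 4, 11^8 ≡ 4² = 16, 11^16 ≡ 16² = 256 ≡ 10. Since 21 = 16 + 4 + 1, 11^21 ≡ 10·4·11: 10·4 = 40, then 40·11 = 440 ≡ 30. So 11^21 ≡ 30 (mod 41).
Hence T⁻¹(11) = 30.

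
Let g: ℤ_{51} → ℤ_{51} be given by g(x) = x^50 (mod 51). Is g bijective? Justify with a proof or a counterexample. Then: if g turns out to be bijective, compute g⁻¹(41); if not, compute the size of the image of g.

g(7): Repeated squaring mod 51: 7^1 ≡ 7, 7^2 ≡ 7² = 49, 7^4 ≡ 49² = 2401 ≡ 4, 7^8 ≡ 4² = 16, 7^16 ≡ 16² = 256 ≡ 1, 7^32 ≡ 1² = 1. Since 50 = 32 + 16 + 2, 7^50 ≡ 1·1·49: 1·1 = 1, then 1·49 = 49. So 7^50 ≡ 49 (mod 51).
g(10): Repeated squaring mod 51: 10^1 ≡ 10, 10^2 ≡ 10² = 100 ≡ 49, 10^4 ≡ 49² = 2401 ≡ 4, 10^8 ≡ 4² = 16, 10^16 ≡ 16² = 256 ≡ 1, 10^32 ≡ 1² = 1. Since 50 = 32 + 16 + 2, 10^50 ≡ 1·1·49: 1·1 = 1, then 1·49 = 49. So 10^50 ≡ 49 (mod 51).
So g(7) = g(10) = 49 while 7 ≠ 10, therefore g is not injective, hence not bijective.
Since g is not bijective, we determine |image(g)|. Computing x^50 mod 51 for each x (by repeated squaring, reducing mod 51 at every step), the values g(0), g(1), …, g(50) are: 0, 1, 4, 9, 16, 25, 36, 49, 13, 30, 49, 19, 42, 16, 43, 21, 1, 34, 18, 4, 43, 33, 25, 19, 15, 13, 13, 15, 19, 25, 33, 43, 4, 18, 34, 1, 21, 43, 16, 42, 19, 49, 30, 13, 49, 36, 25, 16, 9, 4, 1.
The distinct values are {0, 1, 4, 9, 13, 15, 16, 18, 19, 21, 25, 30, 33, 34, 36, 42, 43, 49}; there are 18 of them.

18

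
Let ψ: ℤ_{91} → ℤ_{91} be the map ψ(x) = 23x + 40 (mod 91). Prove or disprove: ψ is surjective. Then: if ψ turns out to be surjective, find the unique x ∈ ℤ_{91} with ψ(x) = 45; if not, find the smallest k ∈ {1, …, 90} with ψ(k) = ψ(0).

20

Recall that ψ is surjective if every y in the codomain equals ψ(x) for some x in the domain.
Since gcd(23, 91) = 1, 23 is invertible modulo 91. Euclid's algorithm: 91 = 3·23 + 22, 23 = 1·22 + 1; back-substituting gives 1 = 4·23 − 1·91, so 23⁻¹ ≡ 4 (mod 91).
For any y ∈ ℤ_{91}, x = 4(y − 40) mod 91 satisfies ψ(x) = 23·4(y − 40) + 40 ≡ y (since 23·4 ≡ 1 mod 91). So every y has a preimage.
Therefore ψ is surjective.
Since ψ is surjective, we find ψ⁻¹(45): we need 23x ≡ 45 − 40 ≡ 5 (mod 91). Using 23⁻¹ = 4: x ≡ 4·5 = 20, so x = 20.
Check: ψ(20) = 23·20 + 40 = 500 = 5·91 + 45 ≡ 45 (mod 91).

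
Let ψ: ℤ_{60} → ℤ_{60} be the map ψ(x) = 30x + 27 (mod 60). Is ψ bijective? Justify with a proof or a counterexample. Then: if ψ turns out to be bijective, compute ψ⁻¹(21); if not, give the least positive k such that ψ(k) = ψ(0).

2

Recall that injectivity means: for all a, b in the domain, ψ(a) = ψ(b) implies a = b.
We have gcd(30, 60) = 30 > 1. Taking a = 0 and b = 2: ψ(0) = 27 and ψ(2) = 30·2 + 27 = 87 ≡ 27 (mod 60).
So ψ(0) = ψ(2) while 0 ≠ 2, hence ψ is not injective, hence not bijective.
Since ψ is not bijective, we find the least positive k with ψ(k) = ψ(0): this means 30k ≡ 0 (mod 60), i.e. 60 ∣ 30k. Since gcd(30, 60) = 30, dividing through by 30 this holds exactly when 2 ∣ k.
The smallest positive such k is 2.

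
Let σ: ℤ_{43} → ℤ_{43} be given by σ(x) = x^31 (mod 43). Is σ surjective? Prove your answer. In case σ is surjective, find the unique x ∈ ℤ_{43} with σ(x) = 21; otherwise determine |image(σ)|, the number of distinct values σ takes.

Since 43 is prime, the nonzero elements of ℤ_{43} form a cyclic group of order 42.
As gcd(31, 42) = 1, raising to the 31st power is a bijection on this group: if a^31 ≡ b^31 then (ab^{−1})^31 = 1, and the only element of order dividing gcd(31, 42) = 1 is 1, so a = b.
With σ(0) = 0 this makes σ injective on all of ℤ_{43}, hence bijective (finite equal-size domain and codomain). In particular σ is surjective.
Since σ is surjective, we find the preimage of 21. The inverse of x ↦ x^31 on (ℤ_{43})^× is x ↦ x^19, because 31·19 = 589 = 14·42 + 1 ≡ 1 (mod 42) and x^{42} = 1 for x ≠ 0 (Fermat). So σ⁻¹(21) = 21^19 mod 43.
Repeated squaring mod 43: 21^1 ≡ 21, 21^2 ≡ 21² = 441 ≡ 11, 21^4 ≡ 11² = 121 ≡ 35, 21^8 ≡ 35² = 1225 ≡ 21, 21^16 ≡ 21² = 441 ≡ 11. Since 19 = 16 + 2 + 1, 21^19 ≡ 11·11·21: 11·11 = 121 ≡ 35, then 35·21 = 735 ≡ 4. So 21^19 ≡ 4 (mod 43).
Hence σ⁻¹(21) = 4.

4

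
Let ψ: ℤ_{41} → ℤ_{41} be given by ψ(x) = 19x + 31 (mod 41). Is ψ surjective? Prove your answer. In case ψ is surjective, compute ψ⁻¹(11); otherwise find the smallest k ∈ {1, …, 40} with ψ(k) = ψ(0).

27

Recall that surjectivity means every element of the codomain has a preimage under ψ.
Since gcd(19, 41) = 1, 19 is invertible modulo 41. Euclid's algorithm: 41 = 2·19 + 3, 19 = 6·3 + 1; back-substituting gives 1 = 13·19 − 6·41, so 19⁻¹ ≡ 13 (mod 41).
Then y ↦ 13(y − 31) is a two-sided inverse to ψ, so every y ∈ ℤ_{41} has a preimage.
Hence ψ is surjective.
Since ψ is surjective, we compute ψ⁻¹(11): solve 19x + 31 ≡ 11 (mod 41), i.e. 19x ≡ 21 (mod 41).
Multiplying by 19⁻¹ = 13 gives x ≡ 13·21 = 273 = 6·41 + 27 ≡ 27 (mod 41).
Check: ψ(27) = 19·27 + 31 = 544 = 13·41 + 11 ≡ 11 (mod 41).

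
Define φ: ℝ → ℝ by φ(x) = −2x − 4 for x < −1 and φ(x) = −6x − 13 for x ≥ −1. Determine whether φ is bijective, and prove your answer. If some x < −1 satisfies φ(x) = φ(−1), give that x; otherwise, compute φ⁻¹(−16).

Both pieces are strictly decreasing (slopes −2 and −6), so each is injective on its own interval.
The left piece maps (−∞, −1) onto (−2, ∞); the right piece maps [−1, ∞) onto (−∞, −7].
The images leave a gap (−2 has no preimage), so φ is not surjective, hence not bijective.
Because the two images are disjoint, no x < −1 has φ(x) = φ(−1), so we compute φ⁻¹(−16): −16 lies in (−∞, −7], so solve −6x − 13 = −16: x = (−16 + 13)/(−6) = 1/2.

1/2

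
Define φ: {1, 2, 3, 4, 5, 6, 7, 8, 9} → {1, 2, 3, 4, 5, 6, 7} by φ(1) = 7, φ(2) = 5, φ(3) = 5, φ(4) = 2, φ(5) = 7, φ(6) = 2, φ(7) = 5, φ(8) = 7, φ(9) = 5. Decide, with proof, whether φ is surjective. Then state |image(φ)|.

3

No element maps to 1, so φ is not surjective.
The image of φ is {2, 5, 7}, which has 3 elements.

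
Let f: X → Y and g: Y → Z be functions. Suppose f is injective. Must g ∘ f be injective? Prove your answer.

not injective

No. Take X = Y = Z = {0, 1, 2}, f = identity (injective), and g(x) = 0 for every x.
Then (g ∘ f)(0) = 0 = (g ∘ f)(2) with 0 ≠ 2, so g ∘ f is not injective.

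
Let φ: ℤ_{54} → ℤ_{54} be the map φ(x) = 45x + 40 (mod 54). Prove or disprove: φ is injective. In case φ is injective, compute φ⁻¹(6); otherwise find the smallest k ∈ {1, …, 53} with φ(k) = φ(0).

Recall that injectivity means: for all x_1, x_2 in the domain, φ(x_1) = φ(x_2) implies x_1 = x_2.
We have gcd(45, 54) = 9 > 1. Taking x_1 = 0 and x_2 = 6: φ(0) = 40 and φ(6) = 45·6 + 40 = 310 ≡ 40 (mod 54).
So φ(0) = φ(6) while 0 ≠ 6, therefore φ is not injective.
Since φ is not injective, we find the least positive k with φ(k) = φ(0): this means 45k ≡ 0 (mod 54), i.e. 54 ∣ 45k. Since gcd(45, 54) = 9, dividing through by 9 this holds exactly when 6 ∣ 5k, and as gcd(5, 6) = 1, exactly when 6 ∣ k.
The smallest positive such k is 6.

6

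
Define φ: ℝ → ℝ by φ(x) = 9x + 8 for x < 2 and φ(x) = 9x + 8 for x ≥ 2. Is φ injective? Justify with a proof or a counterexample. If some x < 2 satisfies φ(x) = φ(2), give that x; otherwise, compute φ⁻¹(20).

4/3

Both pieces are strictly increasing (slopes 9 and 9), so each is injective on its own interval.
The left piece maps (−∞, 2) onto (−∞, 26); the right piece maps [2, ∞) onto [26, ∞).
These images are disjoint, so no value is attained by both pieces. Hence φ is injective.
Because the two images are disjoint, no x < 2 has φ(x) = φ(2), so we compute φ⁻¹(20): 20 lies in (−∞, 26), so solve 9x + 8 = 20: x = (20 − 8)/9 = 4/3.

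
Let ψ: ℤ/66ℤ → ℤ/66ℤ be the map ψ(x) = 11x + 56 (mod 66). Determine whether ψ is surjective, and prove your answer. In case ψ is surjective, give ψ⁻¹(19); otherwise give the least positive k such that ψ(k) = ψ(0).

Since gcd(11, 66) = 11, we have 11x ≡ 0 (mod 11) for all x, so ψ(x) ≡ 1 (mod 11).
But 0 ≢ 1 (mod 11), so 0 ∈ ℤ/66ℤ has no preimage. So ψ is not surjective.
Since ψ is not surjective, we find the least positive k with ψ(k) = ψ(0): this means 11k ≡ 0 (mod 66), i.e. 66 ∣ 11k. Since gcd(11, 66) = 11, dividing through by 11 this holds exactly when 6 ∣ k.
The smallest positive such k is 6.

6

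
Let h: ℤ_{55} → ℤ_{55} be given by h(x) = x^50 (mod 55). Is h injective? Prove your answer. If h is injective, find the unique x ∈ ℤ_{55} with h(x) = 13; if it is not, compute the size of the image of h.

h(2): Repeated squaring mod 55: 2^1 ≡ 2, 2^2 ≡ 2² = 4, 2^4 ≡ 4² = 16, 2^8 ≡ 16² = 256 ≡ 36, 2^16 ≡ 36² = 1296 ≡ 31, 2^32 ≡ 31² = 961 ≡ 26. Since 50 = 32 + 16 + 2, 2^50 ≡ 26·31·4: 26·31 = 806 ≡ 36, then 36·4 = 144 ≡ 34. So 2^50 ≡ 34 (mod 55).
h(3): Repeated squaring mod 55: 3^1 ≡ 3, 3^2 ≡ 3² = 9, 3^4 ≡ 9² = 81 ≡ 26, 3^8 ≡ 26² = 676 ≡ 16, 3^16 ≡ 16² = 256 ≡ 36, 3^32 ≡ 36² = 1296 ≡ 31. Since 50 = 32 + 16 + 2, 3^50 ≡ 31·36·9: 31·36 = 1116 ≡ 16, then 16·9 = 144 ≡ 34. So 3^50 ≡ 34 (mod 55).
So h(2) = h(3) = 34 while 2 ≠ 3, so h is not injective.
Since h is not injective, we determine |image(h)|. Computing x^50 mod 55 for each x (by repeated squaring, reducing mod 55 at every step), the values h(0), h(1), …, h(54) are: 0, 1, 34, 34, 1, 45, 1, 34, 34, 1, 45, 11, 34, 34, 1, 45, 1, 34, 34, 1, 45, 1, 44, 34, 1, 45, 1, 34, 34, 1, 45, 1, 34, 44, 1, 45, 1, 34, 34, 1, 45, 1, 34, 34, 11, 45, 1, 34, 34, 1, 45, 1, 34, 34, 1.
The distinct values are {0, 1, 11, 34, 44, 45}; there are 6 of them.

6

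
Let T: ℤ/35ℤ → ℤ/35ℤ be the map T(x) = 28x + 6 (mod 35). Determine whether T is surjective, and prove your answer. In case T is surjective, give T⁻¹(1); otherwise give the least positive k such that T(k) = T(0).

By definition, T is surjective if every y in the codomain equals T(x) for some x in the domain.
Since gcd(28, 35) = 7, we have 28x ≡ 0 (mod 7) for all x, so T(x) ≡ 6 (mod 7).
But 0 ≢ 6 (mod 7), so 0 ∈ ℤ/35ℤ has no preimage. Hence T is not surjective.
Since T is not surjective, we find the least positive k with T(k) = T(0): this means 28k ≡ 0 (mod 35), i.e. 35 ∣ 28k. Since gcd(28, 35) = 7, dividing through by 7 this holds exactly when 5 ∣ 4k, and as gcd(4, 5) = 1, exactly when 5 ∣ k.
The smallest positive such k is 5.

5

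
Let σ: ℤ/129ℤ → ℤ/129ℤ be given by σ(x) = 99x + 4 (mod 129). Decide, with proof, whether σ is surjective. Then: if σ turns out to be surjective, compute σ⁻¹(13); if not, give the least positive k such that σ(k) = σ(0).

Recall that σ is surjective if every y in the codomain equals σ(x) for some x in the domain.
Since gcd(99, 129) = 3, we have 99x ≡ 0 (mod 3) for all x, so σ(x) ≡ 1 (mod 3).
But 0 ≢ 1 (mod 3), so 0 ∈ ℤ/129ℤ has no preimage. So σ is not surjective.
Since σ is not surjective, we find the least positive k with σ(k) = σ(0): this means 99k ≡ 0 (mod 129), i.e. 129 ∣ 99k. Since gcd(99, 129) = 3, dividing through by 3 this holds exactly when 43 ∣ 33k, and as gcd(33, 43) = 1, exactly when 43 ∣ k.
The smallest positive such k is 43.

43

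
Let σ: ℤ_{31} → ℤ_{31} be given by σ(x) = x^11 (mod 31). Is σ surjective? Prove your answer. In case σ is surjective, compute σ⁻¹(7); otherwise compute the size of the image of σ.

Since 31 is prime, the nonzero elements of ℤ_{31} form a cyclic group of order 30.
As gcd(11, 30) = 1, raising to the 11th power is a bijection on this group: if s^11 ≡ t^11 then (st^{−1})^11 = 1, and the only element of order dividing gcd(11, 30) = 1 is 1, so s = t.
With σ(0) = 0 this makes σ injective on all of ℤ_{31}, hence bijective (finite equal-size domain and codomain). In particular σ is surjective.
Since σ is surjective, we find the preimage of 7. The inverse of x ↦ x^11 on (ℤ_{31})^× is x ↦ x^11, because 11·11 = 121 = 4·30 + 1 ≡ 1 (mod 30) and x^{30} = 1 for x ≠ 0 (Fermat). So σ⁻¹(7) = 7^11 mod 31.
Repeated squaring mod 31: 7^1 ≡ 7, 7^2 ≡ 7² = 49 ≡ 18, 7^4 ≡ 18² = 324 ≡ 14, 7^8 ≡ 14² = 196 ≡ 10. Since 11 = 8 + 2 + 1, 7^11 ≡ 10·18·7: 10·18 = 180 ≡ 25, then 25·7 = 175 ≡ 20. So 7^11 ≡ 20 (mod 31).
Hence σ⁻¹(7) = 20.

20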